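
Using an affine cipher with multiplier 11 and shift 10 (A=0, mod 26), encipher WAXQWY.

W(22): 11·22+10=252≡18 → S
A(0): 11·0+10=10 → K
X(23): 11·23+10=263≡3 → D
Q(16): 11·16+10=186≡4 → E
W(22): 11·22+10=252≡18 → S
Y(24): 11·24+10=274≡14 → O

SKDESO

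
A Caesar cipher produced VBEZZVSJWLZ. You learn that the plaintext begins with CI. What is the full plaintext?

CILGGCZQDSG

From the crib: V(21)−C(2)=19, so the shift is 19.
Subtract 19 from each ciphertext letter:
V(21): 21−19=2 → C
B(1): 1−19=-18≡8 → I
E(4): 4−19=-15≡11 → L
Z(25): 25−19=6 → G
Z(25): 25−19=6 → G
V(21): 21−19=2 → C
S(18): 18−19=-1≡25 → Z
J(9): 9−19=-10≡16 → Q
W(22): 22−19=3 → D
L(11): 11−19=-8≡18 → S
Z(25): 25−19=6 → G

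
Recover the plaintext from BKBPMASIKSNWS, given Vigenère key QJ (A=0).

Repeat the key across the ciphertext: QJQJQJQJQJQJQ
B(1)−Q(16): -15≡11 → L
K(10)−J(9): 1 → B
B(1)−Q(16): -15≡11 → L
P(15)−J(9): 6 → G
M(12)−Q(16): -4≡22 → W
A(0)−J(9): -9≡17 → R
S(18)−Q(16): 2 → C
I(8)−J(9): -1≡25 → Z
K(10)−Q(16): -6≡20 → U
S(18)−J(9): 9 → J
N(13)−Q(16): -3≡23 → X
W(22)−J(9): 13 → N
S(18)−Q(16): 2 → C

LBLGWRCZUJXNC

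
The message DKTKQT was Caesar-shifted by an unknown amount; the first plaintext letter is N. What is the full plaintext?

From the crib: D(3)−N(13)=-10≡16, so the shift is 16.
Subtract 16 from each ciphertext letter:
D(3): 3−16=-13≡13 → N
K(10): 10−16=-6≡20 → U
T(19): 19−16=3 → D
K(10): 10−16=-6≡20 → U
Q(16): 16−16=0 → A
T(19): 19−16=3 → D

NUDUAD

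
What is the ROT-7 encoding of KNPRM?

K(10): 10+7=17 → R
N(13): 13+7=20 → U
P(15): 15+7=22 → W
R(17): 17+7=24 → Y
M(12): 12+7=19 → T

RUWYT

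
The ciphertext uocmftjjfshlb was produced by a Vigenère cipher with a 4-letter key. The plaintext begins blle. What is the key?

tdri

Subtract each crib letter from the matching ciphertext letter (mod 26):
u(20)−b(1)=19 → t
o(14)−l(11)=3 → d
c(2)−l(11)=-9≡17 → r
m(12)−e(4)=8 → i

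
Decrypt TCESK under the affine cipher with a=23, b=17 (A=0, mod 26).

The inverse of 23 mod 26 is 17, since 23·17=391≡1. Apply D(y)=17·(y−17) mod 26:
T(19): 17·(19−17)=34≡8 → I
C(2): 17·(2−17)=-255≡5 → F
E(4): 17·(4−17)=-221≡13 → N
S(18): 17·(18−17)=17 → R
K(10): 17·(10−17)=-119≡11 → L

IFNRL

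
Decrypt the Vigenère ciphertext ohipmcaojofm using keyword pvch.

zmgixhyhutdf

Repeat the key across the ciphertext: pvchpvchpvch
o(14)−p(15): -1≡25 → z
h(7)−v(21): -14≡12 → m
i(8)−c(2): 6 → g
p(15)−h(7): 8 → i
m(12)−p(15): -3≡23 → x
c(2)−v(21): -19≡7 → h
a(0)−c(2): -2≡24 → y
o(14)−h(7): 7 → h
j(9)−p(15): -6≡20 → u
o(14)−v(21): -7≡19 → t
f(5)−c(2): 3 → d
m(12)−h(7): 5 → f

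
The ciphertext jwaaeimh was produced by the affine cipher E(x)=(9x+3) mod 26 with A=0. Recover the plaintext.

The inverse of 9 mod 26 is 3, since 9·3=27≡1. Apply D(y)=3·(y−3) mod 26:
j(9): 3·(9−3)=18 → s
w(22): 3·(22−3)=57≡5 → f
a(0): 3·(0−3)=-9≡17 → r
a(0): 3·(0−3)=-9≡17 → r
e(4): 3·(4−3)=3 → d
i(8): 3·(8−3)=15 → p
m(12): 3·(12−3)=27≡1 → b
h(7): 3·(7−3)=12 → m

sfrrdpbm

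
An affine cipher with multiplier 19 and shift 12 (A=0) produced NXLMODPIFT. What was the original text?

LRPAWFHIBZ

The inverse of 19 mod 26 is 11, since 19·11=209≡1. Apply D(y)=11·(y−12) mod 26:
N(13): 11·(13−12)=11 → L
X(23): 11·(23−12)=121≡17 → R
L(11): 11·(11−12)=-11≡15 → P
M(12): 11·(12−12)=0 → A
O(14): 11·(14−12)=22 → W
D(3): 11·(3−12)=-99≡5 → F
P(15): 11·(15−12)=33≡7 → H
I(8): 11·(8−12)=-44≡8 → I
F(5): 11·(5−12)=-77≡1 → B
T(19): 11·(19−12)=77≡25 → Z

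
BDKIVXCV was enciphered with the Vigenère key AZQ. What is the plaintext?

Repeat the key across the ciphertext: AZQAZQAZ
B(1)−A(0): 1 → B
D(3)−Z(25): -22≡4 → E
K(10)−Q(16): -6≡20 → U
I(8)−A(0): 8 → I
V(21)−Z(25): -4≡22 → W
X(23)−Q(16): 7 → H
C(2)−A(0): 2 → C
V(21)−Z(25): -4≡22 → W

BEUIWHCW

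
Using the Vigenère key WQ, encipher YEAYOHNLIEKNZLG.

Repeat the key across the message: WQWQWQWQWQWQWQW
Y(24)+W(22): 46≡20 → U
E(4)+Q(16): 20 → U
A(0)+W(22): 22 → W
Y(24)+Q(16): 40≡14 → O
O(14)+W(22): 36≡10 → K
H(7)+Q(16): 23 → X
N(13)+W(22): 35≡9 → J
L(11)+Q(16): 27≡1 → B
I(8)+W(22): 30≡4 → E
E(4)+Q(16): 20 → U
K(10)+W(22): 32≡6 → G
N(13)+Q(16): 29≡3 → D
Z(25)+W(22): 47≡21 → V
L(11)+Q(16): 27≡1 → B
G(6)+W(22): 28≡2 → C

UUWOKXJBEUGDVBC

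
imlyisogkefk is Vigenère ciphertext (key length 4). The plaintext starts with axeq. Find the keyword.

Subtract each crib letter from the matching ciphertext letter (mod 26):
i(8)−a(0)=8 → i
m(12)−x(23)=-11≡15 → p
l(11)−e(4)=7 → h
y(24)−q(16)=8 → i

iphi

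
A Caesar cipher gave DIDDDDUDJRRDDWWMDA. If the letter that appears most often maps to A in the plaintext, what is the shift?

3

The most frequent ciphertext letter is D (appears 9 times).
D is position 3; A is position 0.
Shift = 3.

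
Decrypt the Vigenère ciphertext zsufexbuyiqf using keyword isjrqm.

ralooltcprat

Repeat the key across the ciphertext: isjrqmisjrqm
z(25)−i(8): 17 → r
s(18)−s(18): 0 → a
u(20)−j(9): 11 → l
f(5)−r(17): -12≡14 → o
e(4)−q(16): -12≡14 → o
x(23)−m(12): 11 → l
b(1)−i(8): -7≡19 → t
u(20)−s(18): 2 → c
y(24)−j(9): 15 → p
i(8)−r(17): -9≡17 → r
q(16)−q(16): 0 → a
f(5)−m(12): -7≡19 → t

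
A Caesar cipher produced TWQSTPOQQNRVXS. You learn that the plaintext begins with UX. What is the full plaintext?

UXRTUQPRROSWYT

From the crib: T(19)−U(20)=-1≡25, so the shift is 25.
Subtract 25 from each ciphertext letter:
T(19): 19−25=-6≡20 → U
W(22): 22−25=-3≡23 → X
Q(16): 16−25=-9≡17 → R
S(18): 18−25=-7≡19 → T
T(19): 19−25=-6≡20 → U
P(15): 15−25=-10≡16 → Q
O(14): 14−25=-11≡15 → P
Q(16): 16−25=-9≡17 → R
Q(16): 16−25=-9≡17 → R
N(13): 13−25=-12≡14 → O
R(17): 17−25=-8≡18 → S
V(21): 21−25=-4≡22 → W
X(23): 23−25=-2≡24 → Y
S(18): 18−25=-7≡19 → T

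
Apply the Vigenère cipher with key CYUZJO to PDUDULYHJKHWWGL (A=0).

RBOCDZAFDJQKYEF

Repeat the key across the message: CYUZJOCYUZJOCYU
P(15)+C(2): 17 → R
D(3)+Y(24): 27≡1 → B
U(20)+U(20): 40≡14 → O
D(3)+Z(25): 28≡2 → C
U(20)+J(9): 29≡3 → D
L(11)+O(14): 25 → Z
Y(24)+C(2): 26≡0 → A
H(7)+Y(24): 31≡5 → F
J(9)+U(20): 29≡3 → D
K(10)+Z(25): 35≡9 → J
H(7)+J(9): 16 → Q
W(22)+O(14): 36≡10 → K
W(22)+C(2): 24 → Y
G(6)+Y(24): 30≡4 → E
L(11)+U(20): 31≡5 → F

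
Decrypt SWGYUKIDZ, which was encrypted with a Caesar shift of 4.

OSCUQGEZV

S(18): 18−4=14 → O
W(22): 22−4=18 → S
G(6): 6−4=2 → C
Y(24): 24−4=20 → U
U(20): 20−4=16 → Q
K(10): 10−4=6 → G
I(8): 8−4=4 → E
D(3): 3−4=-1≡25 → Z
Z(25): 25−4=21 → V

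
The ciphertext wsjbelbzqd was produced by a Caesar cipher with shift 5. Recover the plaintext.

w(22): 22−5=17 → r
s(18): 18−5=13 → n
j(9): 9−5=4 → e
b(1): 1−5=-4≡22 → w
e(4): 4−5=-1≡25 → z
l(11): 11−5=6 → g
b(1): 1−5=-4≡22 → w
z(25): 25−5=20 → u
q(16): 16−5=11 → l
d(3): 3−5=-2≡24 → y

rnewzgwuly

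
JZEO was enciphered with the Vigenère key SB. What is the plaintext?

RYMN

Repeat the key across the ciphertext: SBSB
J(9)−S(18): -9≡17 → R
Z(25)−B(1): 24 → Y
E(4)−S(18): -14≡12 → M
O(14)−B(1): 13 → N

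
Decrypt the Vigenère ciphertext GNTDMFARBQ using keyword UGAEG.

Repeat the key across the ciphertext: UGAEGUGAEG
G(6)−U(20): -14≡12 → M
N(13)−G(6): 7 → H
T(19)−A(0): 19 → T
D(3)−E(4): -1≡25 → Z
M(12)−G(6): 6 → G
F(5)−U(20): -15≡11 → L
A(0)−G(6): -6≡20 → U
R(17)−A(0): 17 → R
B(1)−E(4): -3≡23 → X
Q(16)−G(6): 10 → K

MHTZGLURXK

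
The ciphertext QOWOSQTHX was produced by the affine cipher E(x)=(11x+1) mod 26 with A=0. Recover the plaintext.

ZNJNLZEKC

The inverse of 11 mod 26 is 19, since 11·19=209≡1. Apply D(y)=19·(y−1) mod 26:
Q(16): 19·(16−1)=285≡25 → Z
O(14): 19·(14−1)=247≡13 → N
W(22): 19·(22−1)=399≡9 → J
O(14): 19·(14−1)=247≡13 → N
S(18): 19·(18−1)=323≡11 → L
Q(16): 19·(16−1)=285≡25 → Z
T(19): 19·(19−1)=342≡4 → E
H(7): 19·(7−1)=114≡10 → K
X(23): 19·(23−1)=418≡2 → C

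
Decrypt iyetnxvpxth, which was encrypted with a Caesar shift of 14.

ukqfzjhbjft

i(8): 8−14=-6≡20 → u
y(24): 24−14=10 → k
e(4): 4−14=-10≡16 → q
t(19): 19−14=5 → f
n(13): 13−14=-1≡25 → z
x(23): 23−14=9 → j
v(21): 21−14=7 → h
p(15): 15−14=1 → b
x(23): 23−14=9 → j
t(19): 19−14=5 → f
h(7): 7−14=-7≡19 → t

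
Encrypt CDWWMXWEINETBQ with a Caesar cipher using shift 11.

C(2): 2+11=13 → N
D(3): 3+11=14 → O
W(22): 22+11=33≡7 → H
W(22): 22+11=33≡7 → H
M(12): 12+11=23 → X
X(23): 23+11=34≡8 → I
W(22): 22+11=33≡7 → H
E(4): 4+11=15 → P
I(8): 8+11=19 → T
N(13): 13+11=24 → Y
E(4): 4+11=15 → P
T(19): 19+11=30≡4 → E
B(1): 1+11=12 → M
Q(16): 16+11=27≡1 → B

NOHHXIHPTYPEMB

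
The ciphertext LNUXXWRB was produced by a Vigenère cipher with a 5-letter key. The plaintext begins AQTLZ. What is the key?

LXBMY

Subtract each crib letter from the matching ciphertext letter (mod 26):
L(11)−A(0)=11 → L
N(13)−Q(16)=-3≡23 → X
U(20)−T(19)=1 → B
X(23)−L(11)=12 → M
X(23)−Z(25)=-2≡24 → Y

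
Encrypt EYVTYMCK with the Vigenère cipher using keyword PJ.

THKCNVRT

Repeat the key across the message: PJPJPJPJ
E(4)+P(15): 19 → T
Y(24)+J(9): 33≡7 → H
V(21)+P(15): 36≡10 → K
T(19)+J(9): 28≡2 → C
Y(24)+P(15): 39≡13 → N
M(12)+J(9): 21 → V
C(2)+P(15): 17 → R
K(10)+J(9): 19 → T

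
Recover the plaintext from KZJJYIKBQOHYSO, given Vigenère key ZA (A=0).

Repeat the key across the ciphertext: ZAZAZAZAZAZAZA
K(10)−Z(25): -15≡11 → L
Z(25)−A(0): 25 → Z
J(9)−Z(25): -16≡10 → K
J(9)−A(0): 9 → J
Y(24)−Z(25): -1≡25 → Z
I(8)−A(0): 8 → I
K(10)−Z(25): -15≡11 → L
B(1)−A(0): 1 → B
Q(16)−Z(25): -9≡17 → R
O(14)−A(0): 14 → O
H(7)−Z(25): -18≡8 → I
Y(24)−A(0): 24 → Y
S(18)−Z(25): -7≡19 → T
O(14)−A(0): 14 → O

LZKJZILBROIYTO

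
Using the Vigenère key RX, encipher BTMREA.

SQDOVX

Repeat the key across the message: RXRXRX
B(1)+R(17): 18 → S
T(19)+X(23): 42≡16 → Q
M(12)+R(17): 29≡3 → D
R(17)+X(23): 40≡14 → O
E(4)+R(17): 21 → V
A(0)+X(23): 23 → X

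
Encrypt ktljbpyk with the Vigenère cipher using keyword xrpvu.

Repeat the key across the message: xrpvuxrp
k(10)+x(23): 33≡7 → h
t(19)+r(17): 36≡10 → k
l(11)+p(15): 26≡0 → a
j(9)+v(21): 30≡4 → e
b(1)+u(20): 21 → v
p(15)+x(23): 38≡12 → m
y(24)+r(17): 41≡15 → p
k(10)+p(15): 25 → z

hkaevmpz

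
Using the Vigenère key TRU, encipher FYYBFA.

YPSUWU

Repeat the key across the message: TRUTRU
F(5)+T(19): 24 → Y
Y(24)+R(17): 41≡15 → P
Y(24)+U(20): 44≡18 → S
B(1)+T(19): 20 → U
F(5)+R(17): 22 → W
A(0)+U(20): 20 → U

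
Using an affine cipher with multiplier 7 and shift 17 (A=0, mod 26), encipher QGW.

Q(16): 7·16+17=129≡25 → Z
G(6): 7·6+17=59≡7 → H
W(22): 7·22+17=171≡15 → P

ZHP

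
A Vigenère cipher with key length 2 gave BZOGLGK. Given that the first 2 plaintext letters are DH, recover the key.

Subtract each crib letter from the matching ciphertext letter (mod 26):
B(1)−D(3)=-2≡24 → Y
Z(25)−H(7)=18 → S

YS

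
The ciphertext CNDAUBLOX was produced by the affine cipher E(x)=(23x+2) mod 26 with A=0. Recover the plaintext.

The inverse of 23 mod 26 is 17, since 23·17=391≡1. Apply D(y)=17·(y−2) mod 26:
C(2): 17·(2−2)=0 → A
N(13): 17·(13−2)=187≡5 → F
D(3): 17·(3−2)=17 → R
A(0): 17·(0−2)=-34≡18 → S
U(20): 17·(20−2)=306≡20 → U
B(1): 17·(1−2)=-17≡9 → J
L(11): 17·(11−2)=153≡23 → X
O(14): 17·(14−2)=204≡22 → W
X(23): 17·(23−2)=357≡19 → T

AFRSUJXWT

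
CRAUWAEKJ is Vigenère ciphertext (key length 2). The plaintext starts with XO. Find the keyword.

Subtract each crib letter from the matching ciphertext letter (mod 26):
C(2)−X(23)=-21≡5 → F
R(17)−O(14)=3 → D

FD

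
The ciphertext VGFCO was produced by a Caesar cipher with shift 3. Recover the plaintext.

V(21): 21−3=18 → S
G(6): 6−3=3 → D
F(5): 5−3=2 → C
C(2): 2−3=-1≡25 → Z
O(14): 14−3=11 → L

SDCZL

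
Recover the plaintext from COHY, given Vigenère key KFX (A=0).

Repeat the key across the ciphertext: KFXK
C(2)−K(10): -8≡18 → S
O(14)−F(5): 9 → J
H(7)−X(23): -16≡10 → K
Y(24)−K(10): 14 → O

SJKO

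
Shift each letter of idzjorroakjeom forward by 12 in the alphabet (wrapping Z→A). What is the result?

uplvaddamwvqay

i(8): 8+12=20 → u
d(3): 3+12=15 → p
z(25): 25+12=37≡11 → l
j(9): 9+12=21 → v
o(14): 14+12=26≡0 → a
r(17): 17+12=29≡3 → d
r(17): 17+12=29≡3 → d
o(14): 14+12=26≡0 → a
a(0): 0+12=12 → m
k(10): 10+12=22 → w
j(9): 9+12=21 → v
e(4): 4+12=16 → q
o(14): 14+12=26≡0 → a
m(12): 12+12=24 → y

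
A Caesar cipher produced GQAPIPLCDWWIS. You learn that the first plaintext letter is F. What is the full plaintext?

From the crib: G(6)−F(5)=1, so the shift is 1.
Subtract 1 from each ciphertext letter:
G(6): 6−1=5 → F
Q(16): 16−1=15 → P
A(0): 0−1=-1≡25 → Z
P(15): 15−1=14 → O
I(8): 8−1=7 → H
P(15): 15−1=14 → O
L(11): 11−1=10 → K
C(2): 2−1=1 → B
D(3): 3−1=2 → C
W(22): 22−1=21 → V
W(22): 22−1=21 → V
I(8): 8−1=7 → H
S(18): 18−1=17 → R

FPZOHOKBCVVHR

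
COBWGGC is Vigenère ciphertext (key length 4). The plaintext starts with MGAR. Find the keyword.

Subtract each crib letter from the matching ciphertext letter (mod 26):
C(2)−M(12)=-10≡16 → Q
O(14)−G(6)=8 → I
B(1)−A(0)=1 → B
W(22)−R(17)=5 → F

QIBF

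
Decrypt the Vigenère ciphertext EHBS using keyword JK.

VXSI

Repeat the key across the ciphertext: JKJK
E(4)−J(9): -5≡21 → V
H(7)−K(10): -3≡23 → X
B(1)−J(9): -8≡18 → S
S(18)−K(10): 8 → I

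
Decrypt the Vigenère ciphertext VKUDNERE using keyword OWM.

HOIPRSDI

Repeat the key across the ciphertext: OWMOWMOW
V(21)−O(14): 7 → H
K(10)−W(22): -12≡14 → O
U(20)−M(12): 8 → I
D(3)−O(14): -11≡15 → P
N(13)−W(22): -9≡17 → R
E(4)−M(12): -8≡18 → S
R(17)−O(14): 3 → D
E(4)−W(22): -18≡8 → I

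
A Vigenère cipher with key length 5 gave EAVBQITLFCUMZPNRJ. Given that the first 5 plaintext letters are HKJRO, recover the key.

Subtract each crib letter from the matching ciphertext letter (mod 26):
E(4)−H(7)=-3≡23 → X
A(0)−K(10)=-10≡16 → Q
V(21)−J(9)=12 → M
B(1)−R(17)=-16≡10 → K
Q(16)−O(14)=2 → C

XQMKC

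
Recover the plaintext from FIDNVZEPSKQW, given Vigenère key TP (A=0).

Repeat the key across the ciphertext: TPTPTPTPTPTP
F(5)−T(19): -14≡12 → M
I(8)−P(15): -7≡19 → T
D(3)−T(19): -16≡10 → K
N(13)−P(15): -2≡24 → Y
V(21)−T(19): 2 → C
Z(25)−P(15): 10 → K
E(4)−T(19): -15≡11 → L
P(15)−P(15): 0 → A
S(18)−T(19): -1≡25 → Z
K(10)−P(15): -5≡21 → V
Q(16)−T(19): -3≡23 → X
W(22)−P(15): 7 → H

MTKYCKLAZVXH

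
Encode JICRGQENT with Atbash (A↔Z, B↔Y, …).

QRXITJVMG

J(9) → Q(16)
I(8) → R(17)
C(2) → X(23)
R(17) → I(8)
G(6) → T(19)
Q(16) → J(9)
E(4) → V(21)
N(13) → M(12)
T(19) → G(6)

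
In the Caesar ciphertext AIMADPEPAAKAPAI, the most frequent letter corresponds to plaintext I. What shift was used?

18

The most frequent ciphertext letter is A (appears 6 times).
A is position 0; I is position 8.
Shift = -8≡18.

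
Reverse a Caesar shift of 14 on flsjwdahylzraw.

rxevipmtkxldmi

f(5): 5−14=-9≡17 → r
l(11): 11−14=-3≡23 → x
s(18): 18−14=4 → e
j(9): 9−14=-5≡21 → v
w(22): 22−14=8 → i
d(3): 3−14=-11≡15 → p
a(0): 0−14=-14≡12 → m
h(7): 7−14=-7≡19 → t
y(24): 24−14=10 → k
l(11): 11−14=-3≡23 → x
z(25): 25−14=11 → l
r(17): 17−14=3 → d
a(0): 0−14=-14≡12 → m
w(22): 22−14=8 → i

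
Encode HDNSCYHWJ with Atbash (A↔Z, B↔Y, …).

H(7) → S(18)
D(3) → W(22)
N(13) → M(12)
S(18) → H(7)
C(2) → X(23)
Y(24) → B(1)
H(7) → S(18)
W(22) → D(3)
J(9) → Q(16)

SWMHXBSDQ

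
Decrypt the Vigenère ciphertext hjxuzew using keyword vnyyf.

mwzwujj

Repeat the key across the ciphertext: vnyyfvn
h(7)−v(21): -14≡12 → m
j(9)−n(13): -4≡22 → w
x(23)−y(24): -1≡25 → z
u(20)−y(24): -4≡22 → w
z(25)−f(5): 20 → u
e(4)−v(21): -17≡9 → j
w(22)−n(13): 9 → j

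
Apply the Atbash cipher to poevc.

klvex

p(15) → k(10)
o(14) → l(11)
e(4) → v(21)
v(21) → e(4)
c(2) → x(23)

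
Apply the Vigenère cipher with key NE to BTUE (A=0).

OXHI

Repeat the key across the message: NENE
B(1)+N(13): 14 → O
T(19)+E(4): 23 → X
U(20)+N(13): 33≡7 → H
E(4)+E(4): 8 → I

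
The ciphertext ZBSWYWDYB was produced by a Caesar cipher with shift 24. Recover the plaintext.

Z(25): 25−24=1 → B
B(1): 1−24=-23≡3 → D
S(18): 18−24=-6≡20 → U
W(22): 22−24=-2≡24 → Y
Y(24): 24−24=0 → A
W(22): 22−24=-2≡24 → Y
D(3): 3−24=-21≡5 → F
Y(24): 24−24=0 → A
B(1): 1−24=-23≡3 → D

BDUYAYFAD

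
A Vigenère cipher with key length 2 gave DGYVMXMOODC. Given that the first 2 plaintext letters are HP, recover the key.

Subtract each crib letter from the matching ciphertext letter (mod 26):
D(3)−H(7)=-4≡22 → W
G(6)−P(15)=-9≡17 → R

WR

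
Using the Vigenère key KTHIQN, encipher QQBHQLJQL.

AJIPGYTJS

Repeat the key across the message: KTHIQNKTH
Q(16)+K(10): 26≡0 → A
Q(16)+T(19): 35≡9 → J
B(1)+H(7): 8 → I
H(7)+I(8): 15 → P
Q(16)+Q(16): 32≡6 → G
L(11)+N(13): 24 → Y
J(9)+K(10): 19 → T
Q(16)+T(19): 35≡9 → J
L(11)+H(7): 18 → S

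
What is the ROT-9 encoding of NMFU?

N(13): 13+9=22 → W
M(12): 12+9=21 → V
F(5): 5+9=14 → O
U(20): 20+9=29≡3 → D

WVOD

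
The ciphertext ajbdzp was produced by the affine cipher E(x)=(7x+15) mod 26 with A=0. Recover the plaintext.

joycua

The inverse of 7 mod 26 is 15, since 7·15=105≡1. Apply D(y)=15·(y−15) mod 26:
a(0): 15·(0−15)=-225≡9 → j
j(9): 15·(9−15)=-90≡14 → o
b(1): 15·(1−15)=-210≡24 → y
d(3): 15·(3−15)=-180≡2 → c
z(25): 15·(25−15)=150≡20 → u
p(15): 15·(15−15)=0 → a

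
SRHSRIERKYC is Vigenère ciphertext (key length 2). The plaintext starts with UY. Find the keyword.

YT

Subtract each crib letter from the matching ciphertext letter (mod 26):
S(18)−U(20)=-2≡24 → Y
R(17)−Y(24)=-7≡19 → T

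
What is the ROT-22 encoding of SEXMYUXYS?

OATIUQTUO

S(18): 18+22=40≡14 → O
E(4): 4+22=26≡0 → A
X(23): 23+22=45≡19 → T
M(12): 12+22=34≡8 → I
Y(24): 24+22=46≡20 → U
U(20): 20+22=42≡16 → Q
X(23): 23+22=45≡19 → T
Y(24): 24+22=46≡20 → U
S(18): 18+22=40≡14 → O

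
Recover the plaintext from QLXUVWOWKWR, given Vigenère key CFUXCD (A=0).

OGDXTTMRQZP

Repeat the key across the ciphertext: CFUXCDCFUXC
Q(16)−C(2): 14 → O
L(11)−F(5): 6 → G
X(23)−U(20): 3 → D
U(20)−X(23): -3≡23 → X
V(21)−C(2): 19 → T
W(22)−D(3): 19 → T
O(14)−C(2): 12 → M
W(22)−F(5): 17 → R
K(10)−U(20): -10≡16 → Q
W(22)−X(23): -1≡25 → Z
R(17)−C(2): 15 → P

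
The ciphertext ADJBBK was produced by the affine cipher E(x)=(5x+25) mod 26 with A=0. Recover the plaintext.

VGCQQX

The inverse of 5 mod 26 is 21, since 5·21=105≡1. Apply D(y)=21·(y−25) mod 26:
A(0): 21·(0−25)=-525≡21 → V
D(3): 21·(3−25)=-462≡6 → G
J(9): 21·(9−25)=-336≡2 → C
B(1): 21·(1−25)=-504≡16 → Q
B(1): 21·(1−25)=-504≡16 → Q
K(10): 21·(10−25)=-315≡23 → X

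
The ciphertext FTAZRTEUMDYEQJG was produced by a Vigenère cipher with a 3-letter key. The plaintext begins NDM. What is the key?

Subtract each crib letter from the matching ciphertext letter (mod 26):
F(5)−N(13)=-8≡18 → S
T(19)−D(3)=16 → Q
A(0)−M(12)=-12≡14 → O

SQO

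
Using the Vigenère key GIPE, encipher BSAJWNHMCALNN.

Repeat the key across the message: GIPEGIPEGIPEG
B(1)+G(6): 7 → H
S(18)+I(8): 26≡0 → A
A(0)+P(15): 15 → P
J(9)+E(4): 13 → N
W(22)+G(6): 28≡2 → C
N(13)+I(8): 21 → V
H(7)+P(15): 22 → W
M(12)+E(4): 16 → Q
C(2)+G(6): 8 → I
A(0)+I(8): 8 → I
L(11)+P(15): 26≡0 → A
N(13)+E(4): 17 → R
N(13)+G(6): 19 → T

HAPNCVWQIIART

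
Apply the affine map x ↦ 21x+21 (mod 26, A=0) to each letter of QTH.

Q(16): 21·16+21=357≡19 → T
T(19): 21·19+21=420≡4 → E
H(7): 21·7+21=168≡12 → M

TEM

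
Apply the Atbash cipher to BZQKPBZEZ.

YAJPKYAVA

B(1) → Y(24)
Z(25) → A(0)
Q(16) → J(9)
K(10) → P(15)
P(15) → K(10)
B(1) → Y(24)
Z(25) → A(0)
E(4) → V(21)
Z(25) → A(0)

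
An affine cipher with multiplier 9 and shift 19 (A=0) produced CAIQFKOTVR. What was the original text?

The inverse of 9 mod 26 is 3, since 9·3=27≡1. Apply D(y)=3·(y−19) mod 26:
C(2): 3·(2−19)=-51≡1 → B
A(0): 3·(0−19)=-57≡21 → V
I(8): 3·(8−19)=-33≡19 → T
Q(16): 3·(16−19)=-9≡17 → R
F(5): 3·(5−19)=-42≡10 → K
K(10): 3·(10−19)=-27≡25 → Z
O(14): 3·(14−19)=-15≡11 → L
T(19): 3·(19−19)=0 → A
V(21): 3·(21−19)=6 → G
R(17): 3·(17−19)=-6≡20 → U

BVTRKZLAGU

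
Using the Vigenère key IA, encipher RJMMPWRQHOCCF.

ZJUMXWZQPOKCN

Repeat the key across the message: IAIAIAIAIAIAI
R(17)+I(8): 25 → Z
J(9)+A(0): 9 → J
M(12)+I(8): 20 → U
M(12)+A(0): 12 → M
P(15)+I(8): 23 → X
W(22)+A(0): 22 → W
R(17)+I(8): 25 → Z
Q(16)+A(0): 16 → Q
H(7)+I(8): 15 → P
O(14)+A(0): 14 → O
C(2)+I(8): 10 → K
C(2)+A(0): 2 → C
F(5)+I(8): 13 → N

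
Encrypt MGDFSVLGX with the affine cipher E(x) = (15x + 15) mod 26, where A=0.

M(12): 15·12+15=195≡13 → N
G(6): 15·6+15=105≡1 → B
D(3): 15·3+15=60≡8 → I
F(5): 15·5+15=90≡12 → M
S(18): 15·18+15=285≡25 → Z
V(21): 15·21+15=330≡18 → S
L(11): 15·11+15=180≡24 → Y
G(6): 15·6+15=105≡1 → B
X(23): 15·23+15=360≡22 → W

NBIMZSYBW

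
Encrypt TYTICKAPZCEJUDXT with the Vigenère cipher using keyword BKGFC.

UIZNELKVEEFTAIZU

Repeat the key across the message: BKGFCBKGFCBKGFCB
T(19)+B(1): 20 → U
Y(24)+K(10): 34≡8 → I
T(19)+G(6): 25 → Z
I(8)+F(5): 13 → N
C(2)+C(2): 4 → E
K(10)+B(1): 11 → L
A(0)+K(10): 10 → K
P(15)+G(6): 21 → V
Z(25)+F(5): 30≡4 → E
C(2)+C(2): 4 → E
E(4)+B(1): 5 → F
J(9)+K(10): 19 → T
U(20)+G(6): 26≡0 → A
D(3)+F(5): 8 → I
X(23)+C(2): 25 → Z
T(19)+B(1): 20 → U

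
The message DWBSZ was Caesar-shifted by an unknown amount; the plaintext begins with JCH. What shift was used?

20

From the crib: D(3)−J(9)=-6≡20, so the shift is 20.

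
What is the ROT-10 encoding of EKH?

OUR

E(4): 4+10=14 → O
K(10): 10+10=20 → U
H(7): 7+10=17 → R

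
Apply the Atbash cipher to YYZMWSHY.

BBANDHSB

Y(24) → B(1)
Y(24) → B(1)
Z(25) → A(0)
M(12) → N(13)
W(22) → D(3)
S(18) → H(7)
H(7) → S(18)
Y(24) → B(1)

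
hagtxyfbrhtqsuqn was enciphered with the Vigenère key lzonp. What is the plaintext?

Repeat the key across the ciphertext: lzonplzonplzonpl
h(7)−l(11): -4≡22 → w
a(0)−z(25): -25≡1 → b
g(6)−o(14): -8≡18 → s
t(19)−n(13): 6 → g
x(23)−p(15): 8 → i
y(24)−l(11): 13 → n
f(5)−z(25): -20≡6 → g
b(1)−o(14): -13≡13 → n
r(17)−n(13): 4 → e
h(7)−p(15): -8≡18 → s
t(19)−l(11): 8 → i
q(16)−z(25): -9≡17 → r
s(18)−o(14): 4 → e
u(20)−n(13): 7 → h
q(16)−p(15): 1 → b
n(13)−l(11): 2 → c

wbsgingnesirehbc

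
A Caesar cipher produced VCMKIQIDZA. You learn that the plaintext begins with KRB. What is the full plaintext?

From the crib: V(21)−K(10)=11, so the shift is 11.
Subtract 11 from each ciphertext letter:
V(21): 21−11=10 → K
C(2): 2−11=-9≡17 → R
M(12): 12−11=1 → B
K(10): 10−11=-1≡25 → Z
I(8): 8−11=-3≡23 → X
Q(16): 16−11=5 → F
I(8): 8−11=-3≡23 → X
D(3): 3−11=-8≡18 → S
Z(25): 25−11=14 → O
A(0): 0−11=-11≡15 → P

KRBZXFXSOP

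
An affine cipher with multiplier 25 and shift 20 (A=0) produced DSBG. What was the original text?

RCTO

The inverse of 25 mod 26 is 25, since 25·25=625≡1. Apply D(y)=25·(y−20) mod 26:
D(3): 25·(3−20)=-425≡17 → R
S(18): 25·(18−20)=-50≡2 → C
B(1): 25·(1−20)=-475≡19 → T
G(6): 25·(6−20)=-350≡14 → O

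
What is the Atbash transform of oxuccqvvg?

o(14) → l(11)
x(23) → c(2)
u(20) → f(5)
c(2) → x(23)
c(2) → x(23)
q(16) → j(9)
v(21) → e(4)
v(21) → e(4)
g(6) → t(19)

lcfxxjeet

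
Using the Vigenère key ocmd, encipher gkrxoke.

Repeat the key across the message: ocmdocm
g(6)+o(14): 20 → u
k(10)+c(2): 12 → m
r(17)+m(12): 29≡3 → d
x(23)+d(3): 26≡0 → a
o(14)+o(14): 28≡2 → c
k(10)+c(2): 12 → m
e(4)+m(12): 16 → q

umdacmq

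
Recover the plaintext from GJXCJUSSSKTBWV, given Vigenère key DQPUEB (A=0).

Repeat the key across the ciphertext: DQPUEBDQPUEBDQ
G(6)−D(3): 3 → D
J(9)−Q(16): -7≡19 → T
X(23)−P(15): 8 → I
C(2)−U(20): -18≡8 → I
J(9)−E(4): 5 → F
U(20)−B(1): 19 → T
S(18)−D(3): 15 → P
S(18)−Q(16): 2 → C
S(18)−P(15): 3 → D
K(10)−U(20): -10≡16 → Q
T(19)−E(4): 15 → P
B(1)−B(1): 0 → A
W(22)−D(3): 19 → T
V(21)−Q(16): 5 → F

DTIIFTPCDQPATF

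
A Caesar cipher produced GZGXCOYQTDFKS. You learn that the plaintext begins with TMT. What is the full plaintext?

From the crib: G(6)−T(19)=-13≡13, so the shift is 13.
Subtract 13 from each ciphertext letter:
G(6): 6−13=-7≡19 → T
Z(25): 25−13=12 → M
G(6): 6−13=-7≡19 → T
X(23): 23−13=10 → K
C(2): 2−13=-11≡15 → P
O(14): 14−13=1 → B
Y(24): 24−13=11 → L
Q(16): 16−13=3 → D
T(19): 19−13=6 → G
D(3): 3−13=-10≡16 → Q
F(5): 5−13=-8≡18 → S
K(10): 10−13=-3≡23 → X
S(18): 18−13=5 → F

TMTKPBLDGQSXF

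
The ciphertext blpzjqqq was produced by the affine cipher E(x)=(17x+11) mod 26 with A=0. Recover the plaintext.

The inverse of 17 mod 26 is 23, since 17·23=391≡1. Apply D(y)=23·(y−11) mod 26:
b(1): 23·(1−11)=-230≡4 → e
l(11): 23·(11−11)=0 → a
p(15): 23·(15−11)=92≡14 → o
z(25): 23·(25−11)=322≡10 → k
j(9): 23·(9−11)=-46≡6 → g
q(16): 23·(16−11)=115≡11 → l
q(16): 23·(16−11)=115≡11 → l
q(16): 23·(16−11)=115≡11 → l

eaokglll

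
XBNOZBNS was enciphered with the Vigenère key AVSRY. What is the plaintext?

Repeat the key across the ciphertext: AVSRYAVS
X(23)−A(0): 23 → X
B(1)−V(21): -20≡6 → G
N(13)−S(18): -5≡21 → V
O(14)−R(17): -3≡23 → X
Z(25)−Y(24): 1 → B
B(1)−A(0): 1 → B
N(13)−V(21): -8≡18 → S
S(18)−S(18): 0 → A

XGVXBBSA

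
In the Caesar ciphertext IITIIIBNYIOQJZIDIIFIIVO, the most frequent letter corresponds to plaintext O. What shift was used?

20

The most frequent ciphertext letter is I (appears 11 times).
I is position 8; O is position 14.
Shift = -6≡20.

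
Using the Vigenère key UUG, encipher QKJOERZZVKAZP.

Repeat the key across the message: UUGUUGUUGUUGU
Q(16)+U(20): 36≡10 → K
K(10)+U(20): 30≡4 → E
J(9)+G(6): 15 → P
O(14)+U(20): 34≡8 → I
E(4)+U(20): 24 → Y
R(17)+G(6): 23 → X
Z(25)+U(20): 45≡19 → T
Z(25)+U(20): 45≡19 → T
V(21)+G(6): 27≡1 → B
K(10)+U(20): 30≡4 → E
A(0)+U(20): 20 → U
Z(25)+G(6): 31≡5 → F
P(15)+U(20): 35≡9 → J

KEPIYXTTBEUFJ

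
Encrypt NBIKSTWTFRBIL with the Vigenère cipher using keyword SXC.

FYKCPVOQHJYKD

Repeat the key across the message: SXCSXCSXCSXCS
N(13)+S(18): 31≡5 → F
B(1)+X(23): 24 → Y
I(8)+C(2): 10 → K
K(10)+S(18): 28≡2 → C
S(18)+X(23): 41≡15 → P
T(19)+C(2): 21 → V
W(22)+S(18): 40≡14 → O
T(19)+X(23): 42≡16 → Q
F(5)+C(2): 7 → H
R(17)+S(18): 35≡9 → J
B(1)+X(23): 24 → Y
I(8)+C(2): 10 → K
L(11)+S(18): 29≡3 → D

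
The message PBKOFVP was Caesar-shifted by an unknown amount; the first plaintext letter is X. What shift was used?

18

From the crib: P(15)−X(23)=-8≡18, so the shift is 18.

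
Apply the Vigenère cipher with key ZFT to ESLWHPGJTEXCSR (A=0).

DXEVMIFOMDCVRW

Repeat the key across the message: ZFTZFTZFTZFTZF
E(4)+Z(25): 29≡3 → D
S(18)+F(5): 23 → X
L(11)+T(19): 30≡4 → E
W(22)+Z(25): 47≡21 → V
H(7)+F(5): 12 → M
P(15)+T(19): 34≡8 → I
G(6)+Z(25): 31≡5 → F
J(9)+F(5): 14 → O
T(19)+T(19): 38≡12 → M
E(4)+Z(25): 29≡3 → D
X(23)+F(5): 28≡2 → C
C(2)+T(19): 21 → V
S(18)+Z(25): 43≡17 → R
R(17)+F(5): 22 → W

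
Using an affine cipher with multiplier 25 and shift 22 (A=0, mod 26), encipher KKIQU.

MMOGC

K(10): 25·10+22=272≡12 → M
K(10): 25·10+22=272≡12 → M
I(8): 25·8+22=222≡14 → O
Q(16): 25·16+22=422≡6 → G
U(20): 25·20+22=522≡2 → C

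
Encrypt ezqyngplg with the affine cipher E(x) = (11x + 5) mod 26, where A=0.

e(4): 11·4+5=49≡23 → x
z(25): 11·25+5=280≡20 → u
q(16): 11·16+5=181≡25 → z
y(24): 11·24+5=269≡9 → j
n(13): 11·13+5=148≡18 → s
g(6): 11·6+5=71≡19 → t
p(15): 11·15+5=170≡14 → o
l(11): 11·11+5=126≡22 → w
g(6): 11·6+5=71≡19 → t

xuzjstowt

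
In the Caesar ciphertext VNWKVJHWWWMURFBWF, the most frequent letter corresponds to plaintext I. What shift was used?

14

The most frequent ciphertext letter is W (appears 5 times).
W is position 22; I is position 8.
Shift = 14.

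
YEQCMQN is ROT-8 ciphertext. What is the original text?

QWIUEIF

Y(24): 24−8=16 → Q
E(4): 4−8=-4≡22 → W
Q(16): 16−8=8 → I
C(2): 2−8=-6≡20 → U
M(12): 12−8=4 → E
Q(16): 16−8=8 → I
N(13): 13−8=5 → F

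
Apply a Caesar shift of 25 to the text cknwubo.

bjmvtan

c(2): 2+25=27≡1 → b
k(10): 10+25=35≡9 → j
n(13): 13+25=38≡12 → m
w(22): 22+25=47≡21 → v
u(20): 20+25=45≡19 → t
b(1): 1+25=26≡0 → a
o(14): 14+25=39≡13 → n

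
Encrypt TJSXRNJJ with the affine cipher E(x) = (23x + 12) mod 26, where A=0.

T(19): 23·19+12=449≡7 → H
J(9): 23·9+12=219≡11 → L
S(18): 23·18+12=426≡10 → K
X(23): 23·23+12=541≡21 → V
R(17): 23·17+12=403≡13 → N
N(13): 23·13+12=311≡25 → Z
J(9): 23·9+12=219≡11 → L
J(9): 23·9+12=219≡11 → L

HLKVNZLL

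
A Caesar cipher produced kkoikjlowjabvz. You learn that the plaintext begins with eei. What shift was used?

From the crib: k(10)−e(4)=6, so the shift is 6.

6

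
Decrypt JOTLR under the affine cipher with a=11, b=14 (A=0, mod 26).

The inverse of 11 mod 26 is 19, since 11·19=209≡1. Apply D(y)=19·(y−14) mod 26:
J(9): 19·(9−14)=-95≡9 → J
O(14): 19·(14−14)=0 → A
T(19): 19·(19−14)=95≡17 → R
L(11): 19·(11−14)=-57≡21 → V
R(17): 19·(17−14)=57≡5 → F

JARVF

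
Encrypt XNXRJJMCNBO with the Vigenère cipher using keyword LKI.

IXFCTRXMVMY

Repeat the key across the message: LKILKILKILK
X(23)+L(11): 34≡8 → I
N(13)+K(10): 23 → X
X(23)+I(8): 31≡5 → F
R(17)+L(11): 28≡2 → C
J(9)+K(10): 19 → T
J(9)+I(8): 17 → R
M(12)+L(11): 23 → X
C(2)+K(10): 12 → M
N(13)+I(8): 21 → V
B(1)+L(11): 12 → M
O(14)+K(10): 24 → Y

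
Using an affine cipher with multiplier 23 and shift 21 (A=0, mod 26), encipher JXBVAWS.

UESKVHT

J(9): 23·9+21=228≡20 → U
X(23): 23·23+21=550≡4 → E
B(1): 23·1+21=44≡18 → S
V(21): 23·21+21=504≡10 → K
A(0): 23·0+21=21 → V
W(22): 23·22+21=527≡7 → H
S(18): 23·18+21=435≡19 → T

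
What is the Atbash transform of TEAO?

T(19) → G(6)
E(4) → V(21)
A(0) → Z(25)
O(14) → L(11)

GVZL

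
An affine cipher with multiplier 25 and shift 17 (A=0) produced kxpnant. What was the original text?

The inverse of 25 mod 26 is 25, since 25·25=625≡1. Apply D(y)=25·(y−17) mod 26:
k(10): 25·(10−17)=-175≡7 → h
x(23): 25·(23−17)=150≡20 → u
p(15): 25·(15−17)=-50≡2 → c
n(13): 25·(13−17)=-100≡4 → e
a(0): 25·(0−17)=-425≡17 → r
n(13): 25·(13−17)=-100≡4 → e
t(19): 25·(19−17)=50≡24 → y

hucerey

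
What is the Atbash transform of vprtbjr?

ekigyqi

v(21) → e(4)
p(15) → k(10)
r(17) → i(8)
t(19) → g(6)
b(1) → y(24)
j(9) → q(16)
r(17) → i(8)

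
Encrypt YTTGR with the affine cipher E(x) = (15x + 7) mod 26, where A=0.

DGGTC

Y(24): 15·24+7=367≡3 → D
T(19): 15·19+7=292≡6 → G
T(19): 15·19+7=292≡6 → G
G(6): 15·6+7=97≡19 → T
R(17): 15·17+7=262≡2 → C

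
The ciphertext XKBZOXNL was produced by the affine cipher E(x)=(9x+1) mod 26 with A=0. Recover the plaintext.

The inverse of 9 mod 26 is 3, since 9·3=27≡1. Apply D(y)=3·(y−1) mod 26:
X(23): 3·(23−1)=66≡14 → O
K(10): 3·(10−1)=27≡1 → B
B(1): 3·(1−1)=0 → A
Z(25): 3·(25−1)=72≡20 → U
O(14): 3·(14−1)=39≡13 → N
X(23): 3·(23−1)=66≡14 → O
N(13): 3·(13−1)=36≡10 → K
L(11): 3·(11−1)=30≡4 → E

OBAUNOKE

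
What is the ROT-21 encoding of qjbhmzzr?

lewchuum

q(16): 16+21=37≡11 → l
j(9): 9+21=30≡4 → e
b(1): 1+21=22 → w
h(7): 7+21=28≡2 → c
m(12): 12+21=33≡7 → h
z(25): 25+21=46≡20 → u
z(25): 25+21=46≡20 → u
r(17): 17+21=38≡12 → m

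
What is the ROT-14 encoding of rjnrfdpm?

r(17): 17+14=31≡5 → f
j(9): 9+14=23 → x
n(13): 13+14=27≡1 → b
r(17): 17+14=31≡5 → f
f(5): 5+14=19 → t
d(3): 3+14=17 → r
p(15): 15+14=29≡3 → d
m(12): 12+14=26≡0 → a

fxbftrda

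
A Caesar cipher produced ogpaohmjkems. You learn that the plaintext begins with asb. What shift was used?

14

From the crib: o(14)−a(0)=14, so the shift is 14.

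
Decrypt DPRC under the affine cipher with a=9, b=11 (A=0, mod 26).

The inverse of 9 mod 26 is 3, since 9·3=27≡1. Apply D(y)=3·(y−11) mod 26:
D(3): 3·(3−11)=-24≡2 → C
P(15): 3·(15−11)=12 → M
R(17): 3·(17−11)=18 → S
C(2): 3·(2−11)=-27≡25 → Z

CMSZ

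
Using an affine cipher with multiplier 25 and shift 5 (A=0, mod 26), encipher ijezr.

i(8): 25·8+5=205≡23 → x
j(9): 25·9+5=230≡22 → w
e(4): 25·4+5=105≡1 → b
z(25): 25·25+5=630≡6 → g
r(17): 25·17+5=430≡14 → o

xwbgo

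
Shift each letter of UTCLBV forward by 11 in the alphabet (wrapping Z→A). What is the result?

U(20): 20+11=31≡5 → F
T(19): 19+11=30≡4 → E
C(2): 2+11=13 → N
L(11): 11+11=22 → W
B(1): 1+11=12 → M
V(21): 21+11=32≡6 → G

FENWMG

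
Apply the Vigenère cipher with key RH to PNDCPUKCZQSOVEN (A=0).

Repeat the key across the message: RHRHRHRHRHRHRHR
P(15)+R(17): 32≡6 → G
N(13)+H(7): 20 → U
D(3)+R(17): 20 → U
C(2)+H(7): 9 → J
P(15)+R(17): 32≡6 → G
U(20)+H(7): 27≡1 → B
K(10)+R(17): 27≡1 → B
C(2)+H(7): 9 → J
Z(25)+R(17): 42≡16 → Q
Q(16)+H(7): 23 → X
S(18)+R(17): 35≡9 → J
O(14)+H(7): 21 → V
V(21)+R(17): 38≡12 → M
E(4)+H(7): 11 → L
N(13)+R(17): 30≡4 → E

GUUJGBBJQXJVMLE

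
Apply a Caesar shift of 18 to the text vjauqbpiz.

v(21): 21+18=39≡13 → n
j(9): 9+18=27≡1 → b
a(0): 0+18=18 → s
u(20): 20+18=38≡12 → m
q(16): 16+18=34≡8 → i
b(1): 1+18=19 → t
p(15): 15+18=33≡7 → h
i(8): 8+18=26≡0 → a
z(25): 25+18=43≡17 → r

nbsmithar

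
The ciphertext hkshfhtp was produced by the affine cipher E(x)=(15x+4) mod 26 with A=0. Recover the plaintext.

vquvhvbz

The inverse of 15 mod 26 is 7, since 15·7=105≡1. Apply D(y)=7·(y−4) mod 26:
h(7): 7·(7−4)=21 → v
k(10): 7·(10−4)=42≡16 → q
s(18): 7·(18−4)=98≡20 → u
h(7): 7·(7−4)=21 → v
f(5): 7·(5−4)=7 → h
h(7): 7·(7−4)=21 → v
t(19): 7·(19−4)=105≡1 → b
p(15): 7·(15−4)=77≡25 → z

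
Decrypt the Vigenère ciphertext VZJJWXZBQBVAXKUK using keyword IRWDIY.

Repeat the key across the ciphertext: IRWDIYIRWDIYIRWD
V(21)−I(8): 13 → N
Z(25)−R(17): 8 → I
J(9)−W(22): -13≡13 → N
J(9)−D(3): 6 → G
W(22)−I(8): 14 → O
X(23)−Y(24): -1≡25 → Z
Z(25)−I(8): 17 → R
B(1)−R(17): -16≡10 → K
Q(16)−W(22): -6≡20 → U
B(1)−D(3): -2≡24 → Y
V(21)−I(8): 13 → N
A(0)−Y(24): -24≡2 → C
X(23)−I(8): 15 → P
K(10)−R(17): -7≡19 → T
U(20)−W(22): -2≡24 → Y
K(10)−D(3): 7 → H

NINGOZRKUYNCPTYH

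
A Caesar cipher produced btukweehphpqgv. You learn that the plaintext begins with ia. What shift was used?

From the crib: b(1)−i(8)=-7≡19, so the shift is 19.

19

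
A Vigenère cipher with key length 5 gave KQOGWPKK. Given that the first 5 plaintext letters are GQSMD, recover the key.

EAWUT

Subtract each crib letter from the matching ciphertext letter (mod 26):
K(10)−G(6)=4 → E
Q(16)−Q(16)=0 → A
O(14)−S(18)=-4≡22 → W
G(6)−M(12)=-6≡20 → U
W(22)−D(3)=19 → T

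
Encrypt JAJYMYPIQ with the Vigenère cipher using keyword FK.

Repeat the key across the message: FKFKFKFKF
J(9)+F(5): 14 → O
A(0)+K(10): 10 → K
J(9)+F(5): 14 → O
Y(24)+K(10): 34≡8 → I
M(12)+F(5): 17 → R
Y(24)+K(10): 34≡8 → I
P(15)+F(5): 20 → U
I(8)+K(10): 18 → S
Q(16)+F(5): 21 → V

OKOIRIUSV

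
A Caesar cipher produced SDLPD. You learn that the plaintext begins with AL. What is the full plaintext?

ALTXL

From the crib: S(18)−A(0)=18, so the shift is 18.
Subtract 18 from each ciphertext letter:
S(18): 18−18=0 → A
D(3): 3−18=-15≡11 → L
L(11): 11−18=-7≡19 → T
P(15): 15−18=-3≡23 → X
D(3): 3−18=-15≡11 → L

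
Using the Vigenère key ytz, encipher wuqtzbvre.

unprsatkd

Repeat the key across the message: ytzytzytz
w(22)+y(24): 46≡20 → u
u(20)+t(19): 39≡13 → n
q(16)+z(25): 41≡15 → p
t(19)+y(24): 43≡17 → r
z(25)+t(19): 44≡18 → s
b(1)+z(25): 26≡0 → a
v(21)+y(24): 45≡19 → t
r(17)+t(19): 36≡10 → k
e(4)+z(25): 29≡3 → d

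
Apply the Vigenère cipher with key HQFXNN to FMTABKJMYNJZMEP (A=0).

Repeat the key across the message: HQFXNNHQFXNNHQF
F(5)+H(7): 12 → M
M(12)+Q(16): 28≡2 → C
T(19)+F(5): 24 → Y
A(0)+X(23): 23 → X
B(1)+N(13): 14 → O
K(10)+N(13): 23 → X
J(9)+H(7): 16 → Q
M(12)+Q(16): 28≡2 → C
Y(24)+F(5): 29≡3 → D
N(13)+X(23): 36≡10 → K
J(9)+N(13): 22 → W
Z(25)+N(13): 38≡12 → M
M(12)+H(7): 19 → T
E(4)+Q(16): 20 → U
P(15)+F(5): 20 → U

MCYXOXQCDKWMTUU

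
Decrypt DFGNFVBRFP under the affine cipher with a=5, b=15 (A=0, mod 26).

The inverse of 5 mod 26 is 21, since 5·21=105≡1. Apply D(y)=21·(y−15) mod 26:
D(3): 21·(3−15)=-252≡8 → I
F(5): 21·(5−15)=-210≡24 → Y
G(6): 21·(6−15)=-189≡19 → T
N(13): 21·(13−15)=-42≡10 → K
F(5): 21·(5−15)=-210≡24 → Y
V(21): 21·(21−15)=126≡22 → W
B(1): 21·(1−15)=-294≡18 → S
R(17): 21·(17−15)=42≡16 → Q
F(5): 21·(5−15)=-210≡24 → Y
P(15): 21·(15−15)=0 → A

IYTKYWSQYA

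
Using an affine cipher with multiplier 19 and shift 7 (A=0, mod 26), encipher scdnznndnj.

s(18): 19·18+7=349≡11 → l
c(2): 19·2+7=45≡19 → t
d(3): 19·3+7=64≡12 → m
n(13): 19·13+7=254≡20 → u
z(25): 19·25+7=482≡14 → o
n(13): 19·13+7=254≡20 → u
n(13): 19·13+7=254≡20 → u
d(3): 19·3+7=64≡12 → m
n(13): 19·13+7=254≡20 → u
j(9): 19·9+7=178≡22 → w

ltmuouumuw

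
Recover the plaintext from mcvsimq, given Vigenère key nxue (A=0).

Repeat the key across the ciphertext: nxuenxu
m(12)−n(13): -1≡25 → z
c(2)−x(23): -21≡5 → f
v(21)−u(20): 1 → b
s(18)−e(4): 14 → o
i(8)−n(13): -5≡21 → v
m(12)−x(23): -11≡15 → p
q(16)−u(20): -4≡22 → w

zfbovpw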